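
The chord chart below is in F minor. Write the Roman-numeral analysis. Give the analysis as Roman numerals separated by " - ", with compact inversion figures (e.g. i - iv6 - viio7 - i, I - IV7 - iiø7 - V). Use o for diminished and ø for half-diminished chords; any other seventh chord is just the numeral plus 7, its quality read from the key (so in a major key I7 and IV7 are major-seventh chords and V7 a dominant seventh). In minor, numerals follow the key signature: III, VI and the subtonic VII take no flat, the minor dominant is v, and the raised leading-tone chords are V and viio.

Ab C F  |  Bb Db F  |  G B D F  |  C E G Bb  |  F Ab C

Ab-C-F: root F is the tonic; minor triad there is i6.
Bb-Db-F: minor triad on Bb = scale degree 4 → iv.
G-B-D-F is the secondary dominant of V (dominant seventh chord on G): V7/V.
C-E-G-Bb has root C, degree 5 in F minor, so V7.
F-Ab-C: root F is the tonic; minor triad there is i.

i6 - iv - V7/V - V7 - i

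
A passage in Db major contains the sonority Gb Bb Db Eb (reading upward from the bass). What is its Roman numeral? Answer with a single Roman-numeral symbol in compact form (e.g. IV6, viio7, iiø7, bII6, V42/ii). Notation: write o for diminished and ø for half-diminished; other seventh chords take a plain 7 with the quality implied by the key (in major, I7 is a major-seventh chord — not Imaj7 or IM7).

ii65

Stacked in thirds the chord is Eb-Gb-Bb-Db: a minor seventh chord on Eb.
Eb is scale degree 2 in Db major, and a minor seventh chord on that degree is written ii7.
With Gb in the bass the chord is in first inversion, so the figured bass is 65.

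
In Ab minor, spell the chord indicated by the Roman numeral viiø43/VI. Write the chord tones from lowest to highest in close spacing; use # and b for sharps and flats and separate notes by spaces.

viiø43/VI is a secondary leading-tone chord. The target VI is Fb in Ab minor; the applied chord is rooted a semitone below, on Eb.
Building a half-diminished seventh chord on Eb gives Eb-Gb-Bbb-Db.
The figured bass 43 indicates second inversion, placing the fifth (Bbb) in the bass: Bbb-Db-Eb-Gb.

Bbb Db Eb Gb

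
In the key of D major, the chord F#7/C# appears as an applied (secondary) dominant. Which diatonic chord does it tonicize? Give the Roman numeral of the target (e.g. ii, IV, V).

vi

The chord is a dominant seventh chord on F#.
A dominant resolves down a perfect fifth: F# → B. In D major, B is scale degree 6, i.e. vi.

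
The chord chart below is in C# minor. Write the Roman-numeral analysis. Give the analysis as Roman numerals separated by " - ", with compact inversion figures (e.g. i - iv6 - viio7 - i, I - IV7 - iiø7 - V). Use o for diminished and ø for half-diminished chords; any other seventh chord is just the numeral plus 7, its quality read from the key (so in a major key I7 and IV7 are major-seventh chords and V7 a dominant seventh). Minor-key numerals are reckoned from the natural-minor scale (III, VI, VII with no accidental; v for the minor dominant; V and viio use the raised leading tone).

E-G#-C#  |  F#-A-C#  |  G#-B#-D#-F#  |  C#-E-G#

i6 - iv - V7 - i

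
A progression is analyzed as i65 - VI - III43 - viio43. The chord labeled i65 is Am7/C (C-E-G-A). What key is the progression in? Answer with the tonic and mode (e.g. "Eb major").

A minor

The anchor chord is a minor seventh chord on A, labeled i65.
If A is scale degree 1 and the mode makes that degree carry a minor seventh chord, the tonic is A and the mode is minor.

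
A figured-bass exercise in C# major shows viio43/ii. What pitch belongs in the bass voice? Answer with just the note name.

G#

The applied chord viio43/ii is rooted on C##: C##-E#-G#-B.
The figure 43 means second inversion — the fifth is in the bass.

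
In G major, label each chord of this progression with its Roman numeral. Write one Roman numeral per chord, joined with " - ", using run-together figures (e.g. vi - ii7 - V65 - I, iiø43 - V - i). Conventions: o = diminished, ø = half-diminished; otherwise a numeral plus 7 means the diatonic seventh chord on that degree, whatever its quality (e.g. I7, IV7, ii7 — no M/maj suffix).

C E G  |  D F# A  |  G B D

C-E-G: major triad on C = scale degree 4 → IV.
D-F#-A: root D is the dominant; major triad there is V.
G-B-D: root G is the tonic; major triad there is I.

IV - V - I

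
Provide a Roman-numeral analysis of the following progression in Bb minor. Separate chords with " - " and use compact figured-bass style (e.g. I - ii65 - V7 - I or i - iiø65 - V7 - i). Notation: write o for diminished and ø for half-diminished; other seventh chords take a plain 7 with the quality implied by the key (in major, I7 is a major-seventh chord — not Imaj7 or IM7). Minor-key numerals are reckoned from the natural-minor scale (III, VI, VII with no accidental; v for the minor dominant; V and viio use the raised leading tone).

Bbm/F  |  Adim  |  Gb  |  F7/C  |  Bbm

Bbm/F has root Bb, degree 1 in Bb minor, so i64.
Adim: diminished triad on A = scale degree 7 → viio.
Gb has root Gb, degree 6 in Bb minor, so VI.
F7/C: root F is the dominant; dominant seventh chord there is V43.
Bbm has root Bb, degree 1 in Bb minor, so i.

i64 - viio - VI - V43 - i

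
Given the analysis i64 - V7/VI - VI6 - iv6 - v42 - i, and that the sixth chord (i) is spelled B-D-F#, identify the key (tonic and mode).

B minor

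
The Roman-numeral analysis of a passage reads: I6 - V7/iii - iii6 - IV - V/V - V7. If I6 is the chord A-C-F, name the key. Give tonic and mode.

I6 is given as A-C-F — a major triad with root F.
If F is scale degree 1 and the mode makes that degree carry a major triad, the tonic is F and the mode is major.

F major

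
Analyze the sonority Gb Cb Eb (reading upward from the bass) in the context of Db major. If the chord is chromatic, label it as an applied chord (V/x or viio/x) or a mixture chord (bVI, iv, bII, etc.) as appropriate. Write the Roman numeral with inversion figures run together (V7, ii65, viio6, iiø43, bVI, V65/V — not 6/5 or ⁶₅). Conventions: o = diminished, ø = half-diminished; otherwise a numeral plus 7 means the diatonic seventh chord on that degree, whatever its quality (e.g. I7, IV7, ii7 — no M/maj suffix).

bVII64

Stacked in thirds the chord is Cb-Eb-Gb: a major triad on Cb.
Cb is the lowered seventh degree of Db major (diatonic 7 would be C). This is a major triad on the lowered seventh degree (the subtonic), borrowed from the parallel minor.
With Gb in the bass the chord is in second inversion, so the figured bass is 64.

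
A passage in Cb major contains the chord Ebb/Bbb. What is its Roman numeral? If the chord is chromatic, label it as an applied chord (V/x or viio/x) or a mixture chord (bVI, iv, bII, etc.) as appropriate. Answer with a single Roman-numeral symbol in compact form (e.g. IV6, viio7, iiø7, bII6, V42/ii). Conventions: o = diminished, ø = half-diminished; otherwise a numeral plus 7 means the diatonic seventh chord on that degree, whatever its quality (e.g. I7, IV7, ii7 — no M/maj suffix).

bIII64

The pitches Ebb-Gb-Bbb form a major triad rooted on Ebb.
Ebb is the lowered third degree of Cb major (diatonic 3 would be Eb). This is a major triad on the lowered third degree, borrowed from the parallel minor.
With Bbb in the bass the chord is in second inversion, so the figured bass is 64.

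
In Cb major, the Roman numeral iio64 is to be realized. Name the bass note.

Abb

iio in Cb major has root Db; the chord is Db-Fb-Abb.
The figure 64 means second inversion — the fifth is in the bass.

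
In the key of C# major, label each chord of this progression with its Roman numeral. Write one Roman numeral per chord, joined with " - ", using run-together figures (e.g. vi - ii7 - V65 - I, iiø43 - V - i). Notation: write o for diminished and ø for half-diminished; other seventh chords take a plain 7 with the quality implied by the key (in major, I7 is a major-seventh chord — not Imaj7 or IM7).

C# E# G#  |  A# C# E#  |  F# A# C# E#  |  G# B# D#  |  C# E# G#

I - vi - IV7 - V - I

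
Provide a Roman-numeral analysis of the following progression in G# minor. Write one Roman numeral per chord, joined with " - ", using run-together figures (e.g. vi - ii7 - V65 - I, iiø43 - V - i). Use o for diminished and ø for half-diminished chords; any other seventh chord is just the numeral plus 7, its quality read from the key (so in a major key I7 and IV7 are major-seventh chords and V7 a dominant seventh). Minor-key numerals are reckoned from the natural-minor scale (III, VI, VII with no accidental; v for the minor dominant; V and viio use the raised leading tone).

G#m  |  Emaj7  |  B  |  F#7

G#m has root G#, degree 1 in G# minor, so i.
Emaj7: major seventh chord on E = scale degree 6 → VI7.
B has root B, degree 3 in G# minor, so III.
F#7: dominant seventh chord on F# = scale degree 7 → VII7.

i - VI7 - III - VII7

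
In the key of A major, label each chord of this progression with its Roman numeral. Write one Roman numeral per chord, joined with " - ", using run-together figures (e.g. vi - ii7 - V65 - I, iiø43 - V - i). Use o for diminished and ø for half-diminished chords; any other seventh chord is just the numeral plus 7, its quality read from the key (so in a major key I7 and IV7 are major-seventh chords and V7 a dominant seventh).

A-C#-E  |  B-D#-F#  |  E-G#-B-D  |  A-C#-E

I - V/V - V7 - I

A-C#-E: major triad on A = scale degree 1 → I.
B-D#-F# is the secondary dominant of V (major triad on B): V/V.
E-G#-B-D has root E, degree 5 in A major, so V7.
A-C#-E: major triad on A = scale degree 1 → I.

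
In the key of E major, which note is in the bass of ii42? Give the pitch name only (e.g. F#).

ii in E major has root F#; the chord is F#-A-C#-E.
The figure 42 means third inversion — the seventh is in the bass.

E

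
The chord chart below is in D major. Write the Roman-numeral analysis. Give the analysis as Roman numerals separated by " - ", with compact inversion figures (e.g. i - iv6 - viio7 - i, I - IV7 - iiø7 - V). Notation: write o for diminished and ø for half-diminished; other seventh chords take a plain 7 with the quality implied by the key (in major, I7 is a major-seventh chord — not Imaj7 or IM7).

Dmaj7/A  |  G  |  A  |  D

I43 - IV - V - I

Dmaj7/A: root D is the tonic; major seventh chord there is I43.
G: major triad on G = scale degree 4 → IV.
A has root A, degree 5 in D major, so V.
D: root D is the tonic; major triad there is I.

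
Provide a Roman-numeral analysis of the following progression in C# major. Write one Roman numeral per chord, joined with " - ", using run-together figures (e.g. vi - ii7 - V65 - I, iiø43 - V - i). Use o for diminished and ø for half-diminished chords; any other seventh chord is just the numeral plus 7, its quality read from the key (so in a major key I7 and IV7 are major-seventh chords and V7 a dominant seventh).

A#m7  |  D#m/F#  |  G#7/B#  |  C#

A#m7: root A# is the submediant; minor seventh chord there is vi7.
D#m/F# has root D#, degree 2 in C# major, so ii6.
G#7/B#: dominant seventh chord on G# = scale degree 5 → V65.
C# has root C#, degree 1 in C# major, so I.

vi7 - ii6 - V65 - I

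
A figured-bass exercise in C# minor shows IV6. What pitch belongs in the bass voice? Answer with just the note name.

A#

IV in C# minor has root F#; the chord is F#-A#-C#.
The figure 6 means first inversion — the third is in the bass.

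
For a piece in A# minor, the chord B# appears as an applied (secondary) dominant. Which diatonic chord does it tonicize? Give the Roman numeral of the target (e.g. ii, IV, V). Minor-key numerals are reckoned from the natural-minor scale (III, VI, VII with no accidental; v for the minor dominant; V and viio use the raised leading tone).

V

The chord is a major triad on B#.
A dominant resolves down a perfect fifth: B# → E#. In A# minor, E# is scale degree 5, i.e. V.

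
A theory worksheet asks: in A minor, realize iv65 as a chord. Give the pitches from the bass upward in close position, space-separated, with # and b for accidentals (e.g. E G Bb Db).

The numeral's case and figure indicate a minor seventh chord. In A minor its root, the subdominant, is D.
Stacking thirds from D gives D-F-A-C.
With the 65 figure the chord is in first inversion; from the bass F upward in close position it reads F-A-C-D.

F A C D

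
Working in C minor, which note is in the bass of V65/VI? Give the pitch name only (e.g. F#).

The applied chord V65/VI is rooted on Eb: Eb-G-Bb-Db.
The figure 65 means first inversion — the third is in the bass.

G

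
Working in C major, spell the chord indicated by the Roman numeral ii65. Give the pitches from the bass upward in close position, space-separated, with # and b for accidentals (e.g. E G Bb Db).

In C major, the second degree is D, and the diatonic chord built there is a minor seventh chord.
Stacking thirds from D gives D-F-A-C.
With the 65 figure the chord is in first inversion; from the bass F upward in close position it reads F-A-C-D.

F A C D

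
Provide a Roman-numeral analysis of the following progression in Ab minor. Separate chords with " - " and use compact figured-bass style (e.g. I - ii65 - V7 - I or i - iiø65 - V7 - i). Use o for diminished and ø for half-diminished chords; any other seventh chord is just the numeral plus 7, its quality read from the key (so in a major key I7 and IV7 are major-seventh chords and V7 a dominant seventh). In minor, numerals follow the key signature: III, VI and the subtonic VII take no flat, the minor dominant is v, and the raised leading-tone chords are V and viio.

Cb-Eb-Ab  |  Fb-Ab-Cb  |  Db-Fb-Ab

i6 - VI - iv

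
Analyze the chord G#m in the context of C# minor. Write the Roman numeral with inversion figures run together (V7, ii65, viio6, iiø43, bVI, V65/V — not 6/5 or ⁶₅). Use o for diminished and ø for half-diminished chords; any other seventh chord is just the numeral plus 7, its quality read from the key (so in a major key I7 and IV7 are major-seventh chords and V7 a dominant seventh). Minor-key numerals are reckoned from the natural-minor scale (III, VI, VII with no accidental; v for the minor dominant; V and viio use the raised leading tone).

Stacked in thirds the chord is G#-B-D#: a minor triad on G#.
G# is scale degree 5 in C# minor, and a minor triad on that degree is written v.

v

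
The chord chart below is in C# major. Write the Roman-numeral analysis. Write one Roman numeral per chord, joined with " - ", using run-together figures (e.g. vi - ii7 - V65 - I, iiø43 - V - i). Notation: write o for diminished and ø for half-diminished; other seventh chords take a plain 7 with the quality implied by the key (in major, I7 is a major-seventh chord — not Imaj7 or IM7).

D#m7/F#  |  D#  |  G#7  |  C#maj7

ii65 - V/V - V7 - I7

D#m7/F#: minor seventh chord on D# = scale degree 2 → ii65.
D# is the secondary dominant of V (major triad on D#): V/V.
G#7 has root G#, degree 5 in C# major, so V7.
C#maj7 has root C#, degree 1 in C# major, so I7.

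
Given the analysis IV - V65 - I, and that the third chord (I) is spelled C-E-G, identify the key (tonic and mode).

I is given as C-E-G — a major triad with root C.
If C is scale degree 1 and the mode makes that degree carry a major triad, the tonic is C and the mode is major.

C major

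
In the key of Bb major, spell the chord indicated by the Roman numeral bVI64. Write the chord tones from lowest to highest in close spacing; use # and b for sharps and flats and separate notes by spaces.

bVI64 is a major triad on the lowered sixth degree, borrowed from the parallel minor. In Bb major that root is Gb.
So the chord is Gb-Bb-Db.
The figured bass 64 indicates second inversion, placing the fifth (Db) in the bass: Db-Gb-Bb.

Db Gb Bb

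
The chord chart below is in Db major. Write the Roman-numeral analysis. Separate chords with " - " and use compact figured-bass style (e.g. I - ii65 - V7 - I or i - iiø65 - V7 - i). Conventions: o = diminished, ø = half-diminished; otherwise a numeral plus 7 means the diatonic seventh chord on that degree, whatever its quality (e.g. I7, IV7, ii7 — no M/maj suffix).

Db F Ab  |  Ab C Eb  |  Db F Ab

Db-F-Ab: major triad on Db = scale degree 1 → I.
Ab-C-Eb has root Ab, degree 5 in Db major, so V.
Db-F-Ab: root Db is the tonic; major triad there is I.

I - V - I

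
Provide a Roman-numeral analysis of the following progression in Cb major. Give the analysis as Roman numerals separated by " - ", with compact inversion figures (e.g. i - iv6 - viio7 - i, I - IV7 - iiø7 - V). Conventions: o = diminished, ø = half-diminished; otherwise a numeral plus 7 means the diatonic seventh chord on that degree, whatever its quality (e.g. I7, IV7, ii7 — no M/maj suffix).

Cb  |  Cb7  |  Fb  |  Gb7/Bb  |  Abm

I - V7/IV - IV - V65 - vi

Cb: major triad on Cb = scale degree 1 → I.
Cb7 is the secondary dominant of IV (dominant seventh chord on Cb): V7/IV.
Fb: major triad on Fb = scale degree 4 → IV.
Gb7/Bb: root Gb is the dominant; dominant seventh chord there is V65.
Abm has root Ab, degree 6 in Cb major, so vi.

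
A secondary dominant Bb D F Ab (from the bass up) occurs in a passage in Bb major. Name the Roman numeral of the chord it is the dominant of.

IV

The chord is a dominant seventh chord on Bb.
A dominant resolves down a perfect fifth: Bb → Eb. In Bb major, Eb is scale degree 4, i.e. IV.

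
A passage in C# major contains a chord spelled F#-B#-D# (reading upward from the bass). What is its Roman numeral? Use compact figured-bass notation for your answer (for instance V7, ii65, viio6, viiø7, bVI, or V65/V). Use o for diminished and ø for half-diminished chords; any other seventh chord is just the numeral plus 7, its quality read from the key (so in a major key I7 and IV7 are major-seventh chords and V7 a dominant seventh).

viio64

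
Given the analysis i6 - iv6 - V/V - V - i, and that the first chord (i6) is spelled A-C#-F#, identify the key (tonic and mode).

F# minor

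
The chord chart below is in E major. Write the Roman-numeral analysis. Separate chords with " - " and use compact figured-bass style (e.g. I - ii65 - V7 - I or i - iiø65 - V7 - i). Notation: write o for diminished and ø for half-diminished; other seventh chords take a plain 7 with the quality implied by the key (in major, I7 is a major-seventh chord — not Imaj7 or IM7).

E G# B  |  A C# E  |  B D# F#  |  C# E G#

I - IV - V - vi

E-G#-B: major triad on E = scale degree 1 → I.
A-C#-E: root A is the subdominant; major triad there is IV.
B-D#-F#: root B is the dominant; major triad there is V.
C#-E-G# has root C#, degree 6 in E major, so vi.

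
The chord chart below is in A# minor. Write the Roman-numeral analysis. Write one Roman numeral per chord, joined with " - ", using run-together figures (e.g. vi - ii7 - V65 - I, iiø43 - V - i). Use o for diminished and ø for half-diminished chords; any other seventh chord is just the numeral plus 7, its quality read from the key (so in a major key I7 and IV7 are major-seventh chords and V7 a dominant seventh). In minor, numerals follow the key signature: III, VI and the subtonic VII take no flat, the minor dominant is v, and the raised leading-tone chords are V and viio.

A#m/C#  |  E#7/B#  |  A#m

i6 - V43 - i

A#m/C#: root A# is the tonic; minor triad there is i6.
E#7/B#: dominant seventh chord on E# = scale degree 5 → V43.
A#m has root A#, degree 1 in A# minor, so i.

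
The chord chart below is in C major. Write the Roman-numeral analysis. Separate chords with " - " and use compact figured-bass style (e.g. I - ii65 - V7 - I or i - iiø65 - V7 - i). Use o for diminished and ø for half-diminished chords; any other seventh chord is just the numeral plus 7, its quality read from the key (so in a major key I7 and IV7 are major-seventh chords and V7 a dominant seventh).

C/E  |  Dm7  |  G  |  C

I6 - ii7 - V - I

C/E: major triad on C = scale degree 1 → I6.
Dm7: minor seventh chord on D = scale degree 2 → ii7.
G: root G is the dominant; major triad there is V.
C: root C is the tonic; major triad there is I.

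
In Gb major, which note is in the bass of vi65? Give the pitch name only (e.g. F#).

vi in Gb major has root Eb; the chord is Eb-Gb-Bb-Db.
The figure 65 means first inversion — the third is in the bass.

Gb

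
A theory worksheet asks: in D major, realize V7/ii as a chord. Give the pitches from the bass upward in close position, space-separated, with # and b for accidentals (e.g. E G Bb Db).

V7/ii is a secondary dominant — the dominant seventh of ii. ii in D major is E, so the applied chord's root is B, a perfect fifth above.
Building a dominant seventh chord on B gives B-D#-F#-A.

B D# F# A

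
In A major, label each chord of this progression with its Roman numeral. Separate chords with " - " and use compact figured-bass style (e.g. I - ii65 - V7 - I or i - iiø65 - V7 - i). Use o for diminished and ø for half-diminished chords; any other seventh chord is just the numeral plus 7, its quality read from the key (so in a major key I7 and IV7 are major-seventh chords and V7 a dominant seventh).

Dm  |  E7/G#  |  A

iv - V65 - I

Dm: D with this quality isn't in the key; it's iv, borrowed from the parallel minor.
E7/G#: root E is the dominant; dominant seventh chord there is V65.
A has root A, degree 1 in A major, so I.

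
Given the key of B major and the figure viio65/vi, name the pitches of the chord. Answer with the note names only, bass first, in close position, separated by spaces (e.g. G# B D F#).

A# C# E F##

The slash marks an applied leading-tone chord: viio of vi. In B major, vi is G#, so the leading tone to it is F##, a half step below.
Building a fully diminished seventh chord on F## gives F##-A#-C#-E.
The figured bass 65 indicates first inversion, placing the third (A#) in the bass: A#-C#-E-F##.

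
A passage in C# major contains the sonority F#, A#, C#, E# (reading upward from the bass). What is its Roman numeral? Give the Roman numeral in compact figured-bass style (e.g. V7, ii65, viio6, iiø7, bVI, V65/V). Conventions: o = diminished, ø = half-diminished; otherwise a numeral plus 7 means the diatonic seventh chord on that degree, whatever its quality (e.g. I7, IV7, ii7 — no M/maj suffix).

IV7

The pitches F#-A#-C#-E# form a major seventh chord rooted on F#.
F# is scale degree 4 in C# major, and a major seventh chord on that degree is written IV7.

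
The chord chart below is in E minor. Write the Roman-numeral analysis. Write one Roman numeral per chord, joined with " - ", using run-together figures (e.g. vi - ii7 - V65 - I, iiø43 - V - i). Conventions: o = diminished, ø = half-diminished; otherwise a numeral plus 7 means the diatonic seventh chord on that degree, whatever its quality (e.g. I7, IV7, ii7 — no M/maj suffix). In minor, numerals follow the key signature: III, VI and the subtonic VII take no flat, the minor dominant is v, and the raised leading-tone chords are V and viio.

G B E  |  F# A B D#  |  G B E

i6 - V43 - i6

G-B-E: root E is the tonic; minor triad there is i6.
F#-A-B-D#: dominant seventh chord on B = scale degree 5 → V43.
G-B-E: root E is the tonic; minor triad there is i6.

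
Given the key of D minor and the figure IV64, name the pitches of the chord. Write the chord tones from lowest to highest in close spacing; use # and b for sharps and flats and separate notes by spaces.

D G B

Scale degree 4 in D minor is G; here the chord built on it is altered to a major triad. IV64 is the major subdominant, borrowed from the parallel major.
So the chord is G-B-D, a major triad.
The figured bass 64 indicates second inversion, placing the fifth (D) in the bass: D-G-B.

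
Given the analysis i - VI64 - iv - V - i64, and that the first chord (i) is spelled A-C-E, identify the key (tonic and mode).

A minor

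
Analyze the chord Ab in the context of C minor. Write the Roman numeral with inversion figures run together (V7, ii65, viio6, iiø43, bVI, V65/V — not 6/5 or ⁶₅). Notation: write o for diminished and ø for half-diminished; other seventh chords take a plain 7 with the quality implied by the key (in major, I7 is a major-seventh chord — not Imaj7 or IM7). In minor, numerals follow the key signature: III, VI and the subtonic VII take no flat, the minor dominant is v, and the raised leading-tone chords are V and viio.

VI

The pitches Ab-C-Eb form a major triad rooted on Ab.
In C minor, Ab is the submediant; the diatonic major triad there is VI.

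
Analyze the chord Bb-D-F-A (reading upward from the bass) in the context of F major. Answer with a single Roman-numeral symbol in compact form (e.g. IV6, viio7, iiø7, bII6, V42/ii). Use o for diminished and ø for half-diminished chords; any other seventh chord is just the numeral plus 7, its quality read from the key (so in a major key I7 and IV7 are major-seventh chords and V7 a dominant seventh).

IV7

Stacked in thirds the chord is Bb-D-F-A: a major seventh chord on Bb.
Bb is scale degree 4 in F major, and a major seventh chord on that degree is written IV7.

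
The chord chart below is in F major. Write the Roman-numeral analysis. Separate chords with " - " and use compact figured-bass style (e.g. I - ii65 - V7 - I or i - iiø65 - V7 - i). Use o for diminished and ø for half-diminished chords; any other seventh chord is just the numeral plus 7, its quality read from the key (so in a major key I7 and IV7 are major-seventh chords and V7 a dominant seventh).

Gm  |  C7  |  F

ii - V7 - I

Gm: root G is the supertonic; minor triad there is ii.
C7: dominant seventh chord on C = scale degree 5 → V7.
F has root F, degree 1 in F major, so I.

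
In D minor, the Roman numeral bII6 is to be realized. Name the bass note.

bII in D minor has root Eb; the chord is Eb-G-Bb.
The figure 6 means first inversion — the third is in the bass.

G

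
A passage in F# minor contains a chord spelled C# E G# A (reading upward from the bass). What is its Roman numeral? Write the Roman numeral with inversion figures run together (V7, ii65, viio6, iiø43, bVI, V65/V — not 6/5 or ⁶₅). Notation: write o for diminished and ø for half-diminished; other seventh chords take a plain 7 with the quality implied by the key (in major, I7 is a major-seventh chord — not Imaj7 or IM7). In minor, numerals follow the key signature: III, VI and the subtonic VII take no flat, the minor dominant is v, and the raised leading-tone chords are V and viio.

III65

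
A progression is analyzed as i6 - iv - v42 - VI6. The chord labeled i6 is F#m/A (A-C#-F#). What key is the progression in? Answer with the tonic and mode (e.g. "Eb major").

i6 is given as A-C#-F# — a minor triad with root F#.
If F# is scale degree 1 and the mode makes that degree carry a minor triad, the tonic is F# and the mode is minor.

F# minor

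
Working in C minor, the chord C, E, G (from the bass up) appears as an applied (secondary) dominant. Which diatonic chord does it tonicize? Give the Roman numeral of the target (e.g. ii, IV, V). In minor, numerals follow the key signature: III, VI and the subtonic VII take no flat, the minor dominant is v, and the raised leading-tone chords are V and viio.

iv

The chord is a major triad on C.
A dominant resolves down a perfect fifth: C → F. In C minor, F is scale degree 4, i.e. iv.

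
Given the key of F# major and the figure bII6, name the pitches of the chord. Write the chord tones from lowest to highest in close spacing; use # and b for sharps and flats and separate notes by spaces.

B D G

bII6 is the Neapolitan sixth — a major triad on the lowered second degree, here in its customary first inversion. In F# major that root is G.
So the chord is G-B-D.
The figured bass 6 indicates first inversion, placing the third (B) in the bass: B-D-G.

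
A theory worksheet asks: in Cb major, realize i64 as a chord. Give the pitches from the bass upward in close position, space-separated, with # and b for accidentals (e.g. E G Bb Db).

Gb Cb Ebb

Scale degree 1 in Cb major is Cb; here the chord built on it is altered to a minor triad. i64 is the minor tonic, borrowed from the parallel minor.
So the chord is Cb-Ebb-Gb, a minor triad.
The figured bass 64 indicates second inversion, placing the fifth (Gb) in the bass: Gb-Cb-Ebb.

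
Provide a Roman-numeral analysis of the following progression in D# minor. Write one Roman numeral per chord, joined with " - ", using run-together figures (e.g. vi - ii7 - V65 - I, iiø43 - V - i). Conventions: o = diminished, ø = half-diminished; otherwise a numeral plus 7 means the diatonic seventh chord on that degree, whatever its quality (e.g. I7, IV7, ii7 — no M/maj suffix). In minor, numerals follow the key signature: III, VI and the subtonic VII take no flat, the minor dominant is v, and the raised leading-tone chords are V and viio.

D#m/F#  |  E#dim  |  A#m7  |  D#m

D#m/F# has root D#, degree 1 in D# minor, so i6.
E#dim has root E#, degree 2 in D# minor, so iio.
A#m7 has root A#, degree 5 in D# minor, so v7.
D#m: root D# is the tonic; minor triad there is i.

i6 - iio - v7 - i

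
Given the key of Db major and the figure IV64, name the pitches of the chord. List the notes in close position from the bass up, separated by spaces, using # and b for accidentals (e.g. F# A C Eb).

Db Gb Bb

The numeral's case and figure indicate a major triad. In Db major its root, the subdominant, is Gb.
Stacking thirds from Gb gives Gb-Bb-Db.
With the 64 figure the chord is in second inversion; from the bass Db upward in close position it reads Db-Gb-Bb.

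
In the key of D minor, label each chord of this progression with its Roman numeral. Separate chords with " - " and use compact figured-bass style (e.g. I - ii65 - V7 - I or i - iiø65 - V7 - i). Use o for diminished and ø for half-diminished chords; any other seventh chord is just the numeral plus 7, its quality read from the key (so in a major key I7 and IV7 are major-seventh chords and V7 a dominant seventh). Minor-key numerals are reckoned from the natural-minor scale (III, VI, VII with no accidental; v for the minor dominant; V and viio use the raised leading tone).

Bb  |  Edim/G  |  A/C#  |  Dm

VI - iio6 - V6 - i

Bb has root Bb, degree 6 in D minor, so VI.
Edim/G: diminished triad on E = scale degree 2 → iio6.
A/C#: root A is the dominant; major triad there is V6.
Dm: minor triad on D = scale degree 1 → i.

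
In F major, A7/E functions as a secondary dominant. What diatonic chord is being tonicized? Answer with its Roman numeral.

vi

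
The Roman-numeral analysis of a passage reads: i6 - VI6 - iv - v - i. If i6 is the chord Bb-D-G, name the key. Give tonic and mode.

The anchor chord is a minor triad on G, labeled i6.
If G is scale degree 1 and the mode makes that degree carry a minor triad, the tonic is G and the mode is minor.

G minor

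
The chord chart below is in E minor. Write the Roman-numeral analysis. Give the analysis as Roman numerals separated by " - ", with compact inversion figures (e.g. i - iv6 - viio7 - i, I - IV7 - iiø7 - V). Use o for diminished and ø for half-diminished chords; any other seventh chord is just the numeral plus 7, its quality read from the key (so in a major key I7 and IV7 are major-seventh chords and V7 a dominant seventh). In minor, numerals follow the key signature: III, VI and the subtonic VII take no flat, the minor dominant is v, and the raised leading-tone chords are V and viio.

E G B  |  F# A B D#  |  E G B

E-G-B has root E, degree 1 in E minor, so i.
F#-A-B-D#: root B is the dominant; dominant seventh chord there is V43.
E-G-B: minor triad on E = scale degree 1 → i.

i - V43 - i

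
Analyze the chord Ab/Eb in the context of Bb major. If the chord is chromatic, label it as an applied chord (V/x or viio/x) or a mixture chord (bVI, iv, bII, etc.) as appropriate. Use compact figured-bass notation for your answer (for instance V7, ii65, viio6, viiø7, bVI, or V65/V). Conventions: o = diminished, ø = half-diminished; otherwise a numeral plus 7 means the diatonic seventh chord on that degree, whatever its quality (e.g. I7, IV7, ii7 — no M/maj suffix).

The pitches Ab-C-Eb form a major triad rooted on Ab.
Ab is the lowered seventh degree of Bb major (diatonic 7 would be A). This is a major triad on the lowered seventh degree (the subtonic), borrowed from the parallel minor.
With Eb in the bass the chord is in second inversion, so the figured bass is 64.

bVII64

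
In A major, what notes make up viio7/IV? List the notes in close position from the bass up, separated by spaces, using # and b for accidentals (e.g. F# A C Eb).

viio7/IV is a secondary leading-tone chord. The target IV is D in A major; the applied chord is rooted a semitone below, on C#.
Building a fully diminished seventh chord on C# gives C#-E-G-Bb.

C# E G Bb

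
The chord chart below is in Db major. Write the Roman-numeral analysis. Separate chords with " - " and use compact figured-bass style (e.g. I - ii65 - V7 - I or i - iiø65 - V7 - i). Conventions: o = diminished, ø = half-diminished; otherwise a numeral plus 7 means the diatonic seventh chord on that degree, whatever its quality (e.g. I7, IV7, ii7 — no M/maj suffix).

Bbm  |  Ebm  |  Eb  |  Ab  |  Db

vi - ii - V/V - V - I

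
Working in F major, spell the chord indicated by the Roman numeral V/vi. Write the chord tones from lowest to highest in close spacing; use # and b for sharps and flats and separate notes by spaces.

The slash means an applied dominant: we want the dominant of vi. In F major, vi is D minor, and its dominant is built on A.
Building a major triad on A gives A-C#-E.

A C# E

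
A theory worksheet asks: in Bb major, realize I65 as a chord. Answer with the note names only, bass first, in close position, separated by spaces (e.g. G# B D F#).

The numeral's case and figure indicate a major seventh chord. In Bb major its root, the first degree, is Bb.
That chord is spelled Bb-D-F-A.
With the 65 figure the chord is in first inversion; from the bass D upward in close position it reads D-F-A-Bb.

D F A Bb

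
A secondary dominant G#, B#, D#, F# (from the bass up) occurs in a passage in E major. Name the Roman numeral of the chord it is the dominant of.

The chord is a dominant seventh chord on G#.
A dominant resolves down a perfect fifth: G# → C#. In E major, C# is scale degree 6, i.e. vi.

vi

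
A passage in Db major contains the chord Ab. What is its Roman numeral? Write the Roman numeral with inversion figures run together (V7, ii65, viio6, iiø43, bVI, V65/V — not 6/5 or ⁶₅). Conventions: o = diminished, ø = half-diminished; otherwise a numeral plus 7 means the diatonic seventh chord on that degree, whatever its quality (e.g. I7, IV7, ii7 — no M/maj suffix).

V

The pitches Ab-C-Eb form a major triad rooted on Ab.
In Db major, Ab is the dominant; the diatonic major triad there is V.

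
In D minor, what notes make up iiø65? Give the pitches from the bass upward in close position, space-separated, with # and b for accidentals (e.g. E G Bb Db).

The numeral's case and figure indicate a half-diminished seventh chord. In D minor its root, the second degree, is E.
That chord is spelled E-G-Bb-D.
The figured bass 65 indicates first inversion, placing the third (G) in the bass: G-Bb-D-E.

G Bb D E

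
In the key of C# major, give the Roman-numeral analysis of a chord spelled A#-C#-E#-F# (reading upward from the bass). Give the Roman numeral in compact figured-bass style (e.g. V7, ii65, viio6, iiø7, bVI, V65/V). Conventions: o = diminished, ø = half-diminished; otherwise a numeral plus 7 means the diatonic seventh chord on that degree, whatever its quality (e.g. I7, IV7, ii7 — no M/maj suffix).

IV65

Stacked in thirds the chord is F#-A#-C#-E#: a major seventh chord on F#.
F# is scale degree 4 in C# major, and a major seventh chord on that degree is written IV7.
With A# in the bass the chord is in first inversion, so the figured bass is 65.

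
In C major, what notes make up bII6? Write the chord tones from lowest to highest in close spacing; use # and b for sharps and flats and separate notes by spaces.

F Ab Db

Scale degree 2 in C major is D; lowering it a half step gives Db. bII6 is the Neapolitan sixth — a major triad on the lowered second degree, here in its customary first inversion.
So the chord is Db-F-Ab.
With the 6 figure the chord is in first inversion; from the bass F upward in close position it reads F-Ab-Db.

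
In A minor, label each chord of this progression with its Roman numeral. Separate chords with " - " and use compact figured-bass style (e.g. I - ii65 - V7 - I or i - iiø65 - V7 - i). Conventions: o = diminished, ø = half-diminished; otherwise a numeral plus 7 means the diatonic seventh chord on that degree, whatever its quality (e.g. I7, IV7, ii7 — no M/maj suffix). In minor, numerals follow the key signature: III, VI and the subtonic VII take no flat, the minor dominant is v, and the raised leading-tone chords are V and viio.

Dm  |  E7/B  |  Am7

Dm: root D is the subdominant; minor triad there is iv.
E7/B: dominant seventh chord on E = scale degree 5 → V43.
Am7 has root A, degree 1 in A minor, so i7.

iv - V43 - i7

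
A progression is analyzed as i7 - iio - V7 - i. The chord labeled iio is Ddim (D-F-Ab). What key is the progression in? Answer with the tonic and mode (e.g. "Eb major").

iio is given as D-F-Ab — a diminished triad with root D.
Counting down one scale step from D places the tonic on C; a diminished triad on degree 2 is diatonic only in minor.

C minor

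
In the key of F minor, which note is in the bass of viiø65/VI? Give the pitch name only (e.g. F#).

Eb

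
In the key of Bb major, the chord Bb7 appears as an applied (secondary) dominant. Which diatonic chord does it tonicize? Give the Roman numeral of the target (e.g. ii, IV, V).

IV

The chord is a dominant seventh chord on Bb.
A dominant resolves down a perfect fifth: Bb → Eb. In Bb major, Eb is scale degree 4, i.e. IV.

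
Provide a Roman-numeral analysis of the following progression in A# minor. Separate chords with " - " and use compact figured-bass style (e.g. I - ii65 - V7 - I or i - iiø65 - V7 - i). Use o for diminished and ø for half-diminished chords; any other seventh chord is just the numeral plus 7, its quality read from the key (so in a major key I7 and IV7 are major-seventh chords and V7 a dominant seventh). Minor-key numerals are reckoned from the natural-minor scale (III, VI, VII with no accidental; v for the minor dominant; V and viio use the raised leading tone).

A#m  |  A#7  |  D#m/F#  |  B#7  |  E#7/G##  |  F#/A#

i - V7/iv - iv6 - V7/V - V65 - VI6

A#m: root A# is the tonic; minor triad there is i.
A#7: a dominant seventh chord on A#, the applied dominant of iv → V7/iv.
D#m/F#: minor triad on D# = scale degree 4 → iv6.
B#7 is the secondary dominant of V (dominant seventh chord on B#): V7/V.
E#7/G##: root E# is the dominant; dominant seventh chord there is V65.
F#/A#: major triad on F# = scale degree 6 → VI6.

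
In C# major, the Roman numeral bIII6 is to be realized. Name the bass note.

G#

bIII in C# major has root E; the chord is E-G#-B.
The figure 6 means first inversion — the third is in the bass.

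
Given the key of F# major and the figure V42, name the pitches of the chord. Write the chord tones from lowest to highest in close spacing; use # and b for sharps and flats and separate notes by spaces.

B C# E# G#

The numeral's case and figure indicate a dominant seventh chord. In F# major its root, scale degree 5, is C#.
Stacking thirds from C# gives C#-E#-G#-B.
The figured bass 42 indicates third inversion, placing the seventh (B) in the bass: B-C#-E#-G#.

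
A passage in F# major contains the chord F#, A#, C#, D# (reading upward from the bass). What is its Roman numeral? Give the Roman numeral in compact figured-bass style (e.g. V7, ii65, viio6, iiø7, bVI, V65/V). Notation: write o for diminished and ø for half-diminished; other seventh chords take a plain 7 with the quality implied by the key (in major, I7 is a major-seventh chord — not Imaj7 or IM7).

vi65

The pitches D#-F#-A#-C# form a minor seventh chord rooted on D#.
D# is scale degree 6 in F# major, and a minor seventh chord on that degree is written vi7.
With F# in the bass the chord is in first inversion, so the figured bass is 65.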